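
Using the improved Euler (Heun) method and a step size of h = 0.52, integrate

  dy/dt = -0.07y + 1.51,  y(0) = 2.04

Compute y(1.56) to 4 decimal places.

Heun: k1 = f(t_n, y_n); k2 = f(t_n + h, y_n + h·k1); y_{n+1} = y_n + (h/2)·(k1 + k2).
t=0.000000, y=2.040000:
  k1 = f(0.000000, 2.040000) = 1.367200
  k2 = f(0.520000, 2.750944) = 1.317434
  y ← 2.040000 + (0.52/2)·(1.367200 + 1.317434) = 2.738005
t=0.520000, y=2.738005:
  k1 = f(0.520000, 2.738005) = 1.318340
  k2 = f(1.040000, 3.423541) = 1.270352
  y ← 2.738005 + (0.52/2)·(1.318340 + 1.270352) = 3.411065
t=1.040000, y=3.411065:
  k1 = f(1.040000, 3.411065) = 1.271225
  k2 = f(1.560000, 4.072102) = 1.224953
  y ← 3.411065 + (0.52/2)·(1.271225 + 1.224953) = 4.060071
y(1.56) ≈ 4.0601

4.0601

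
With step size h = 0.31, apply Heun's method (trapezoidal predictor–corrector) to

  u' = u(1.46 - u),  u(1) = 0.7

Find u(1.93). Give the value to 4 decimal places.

1.1368

Heun: k1 = f(t_n, u_n); k2 = f(t_n + h, u_n + h·k1); u_{n+1} = u_n + (h/2)·(k1 + k2).
t=1.000000, u=0.700000:
  k1 = f(1.000000, 0.700000) = 0.532000
  k2 = f(1.310000, 0.864920) = 0.514697
  u ← 0.700000 + (0.31/2)·(0.532000 + 0.514697) = 0.862238
t=1.310000, u=0.862238:
  k1 = f(1.310000, 0.862238) = 0.515413
  k2 = f(1.620000, 1.022016) = 0.447627
  u ← 0.862238 + (0.31/2)·(0.515413 + 0.447627) = 1.011509
t=1.620000, u=1.011509:
  k1 = f(1.620000, 1.011509) = 0.453653
  k2 = f(1.930000, 1.152141) = 0.354697
  u ← 1.011509 + (0.31/2)·(0.453653 + 0.354697) = 1.136803
u(1.93) ≈ 1.1368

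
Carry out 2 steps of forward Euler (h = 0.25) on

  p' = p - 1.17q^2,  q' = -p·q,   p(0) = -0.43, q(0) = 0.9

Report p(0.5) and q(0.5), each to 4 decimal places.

Euler on (p,q): p_{n+1} = p_n + h·p', q_{n+1} = q_n + h·q'.
0.000000: (-0.430000, 0.900000); f=(-1.377700, 0.387000) → (-0.774425, 0.996750)
0.250000: (-0.774425, 0.996750); f=(-1.936832, 0.771908) → (-1.258633, 1.189727)
(p(0.5), q(0.5)) ≈ (-1.2586, 1.1897)

-1.2586, 1.1897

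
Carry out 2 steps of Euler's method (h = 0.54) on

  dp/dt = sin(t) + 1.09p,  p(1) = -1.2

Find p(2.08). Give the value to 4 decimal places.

Euler: p_{n+1} = p_n + h·f(t_n, p_n).
t=1.000000, p=-1.200000: f=-0.466529 → p ← -1.200000 + 0.54·(-0.466529) = -1.451926
t=1.540000, p=-1.451926: f=-0.583073 → p ← -1.451926 + 0.54·(-0.583073) = -1.766785
p(2.08) ≈ -1.7668

-1.7668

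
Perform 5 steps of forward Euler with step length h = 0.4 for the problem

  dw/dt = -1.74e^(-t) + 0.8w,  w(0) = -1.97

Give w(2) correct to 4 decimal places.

-12.0429

Euler: w_{n+1} = w_n + h·f(t_n, w_n).
t=0.000000, w=-1.970000: f=-3.316000 → w ← -1.970000 + 0.4·(-3.316000) = -3.296400
t=0.400000, w=-3.296400: f=-3.803477 → w ← -3.296400 + 0.4·(-3.803477) = -4.817791
t=0.800000, w=-4.817791: f=-4.636065 → w ← -4.817791 + 0.4·(-4.636065) = -6.672217
t=1.200000, w=-6.672217: f=-5.861851 → w ← -6.672217 + 0.4·(-5.861851) = -9.016957
t=1.600000, w=-9.016957: f=-7.564866 → w ← -9.016957 + 0.4·(-7.564866) = -12.042904
w(2) ≈ -12.0429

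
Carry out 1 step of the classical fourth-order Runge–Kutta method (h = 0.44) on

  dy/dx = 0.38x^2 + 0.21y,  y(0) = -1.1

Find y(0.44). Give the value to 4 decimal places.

-1.1954

RK4: k1 = f(x_n, y_n); k2 = f(x_n + h/2, y_n + (h/2)·k1); k3 = f(x_n + h/2, y_n + (h/2)·k2); k4 = f(x_n + h, y_n + h·k3); y_{n+1} = y_n + (h/6)·(k1 + 2k2 + 2k3 + k4).
x=0.000000, y=-1.100000:
  k1 = f(0.000000, -1.100000) = -0.231000
  k2 = f(0.220000, -1.150820) = -0.223280
  k3 = f(0.220000, -1.149122) = -0.222924
  k4 = f(0.440000, -1.198086) = -0.178030
  y ← -1.100000 + (0.44/6)·(k1 + 2k2 + 2k3 + k4) = -1.195439
y(0.44) ≈ -1.1954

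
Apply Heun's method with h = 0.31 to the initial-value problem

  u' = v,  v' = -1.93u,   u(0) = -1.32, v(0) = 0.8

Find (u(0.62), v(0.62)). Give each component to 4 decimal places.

Heun on (u,v): k1 = f(s_n, state_n); k2 = f(s_n + h, state_n + h·k1); state_{n+1} = state_n + (h/2)·(k1 + k2).
0.000000: (-1.320000, 0.800000)
  k1 = (0.800000, 2.547600)
  predictor → (-1.072000, 1.589756)
  k2 = (1.589756, 2.068960)
  → (-0.949588, 1.515567)
0.310000: (-0.949588, 1.515567)
  k1 = (1.515567, 1.832704)
  predictor → (-0.479762, 2.083705)
  k2 = (2.083705, 0.925941)
  → (-0.391701, 1.943157)
(u(0.62), v(0.62)) ≈ (-0.3917, 1.9432)

-0.3917, 1.9432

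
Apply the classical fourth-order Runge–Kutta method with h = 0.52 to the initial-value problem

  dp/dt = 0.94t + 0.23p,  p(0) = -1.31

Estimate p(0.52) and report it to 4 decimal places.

-1.3441

RK4: k1 = f(t_n, p_n); k2 = f(t_n + h/2, p_n + (h/2)·k1); k3 = f(t_n + h/2, p_n + (h/2)·k2); k4 = f(t_n + h, p_n + h·k3); p_{n+1} = p_n + (h/6)·(k1 + 2k2 + 2k3 + k4).
t=0.000000, p=-1.310000:
  k1 = f(0.000000, -1.310000) = -0.301300
  k2 = f(0.260000, -1.388338) = -0.074918
  k3 = f(0.260000, -1.329479) = -0.061380
  k4 = f(0.520000, -1.341918) = 0.180159
  p ← -1.310000 + (0.52/6)·(k1 + 2k2 + 2k3 + k4) = -1.344124
p(0.52) ≈ -1.3441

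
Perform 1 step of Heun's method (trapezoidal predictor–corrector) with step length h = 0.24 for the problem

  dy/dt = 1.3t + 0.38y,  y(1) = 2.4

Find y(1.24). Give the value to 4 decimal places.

2.9925

Heun: k1 = f(t_n, y_n); k2 = f(t_n + h, y_n + h·k1); y_{n+1} = y_n + (h/2)·(k1 + k2).
t=1.000000, y=2.400000:
  k1 = f(1.000000, 2.400000) = 2.212000
  k2 = f(1.240000, 2.930880) = 2.725734
  y ← 2.400000 + (0.24/2)·(2.212000 + 2.725734) = 2.992528
y(1.24) ≈ 2.9925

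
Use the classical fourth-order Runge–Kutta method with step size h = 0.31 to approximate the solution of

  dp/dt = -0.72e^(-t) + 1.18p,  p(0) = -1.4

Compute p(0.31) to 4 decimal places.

-2.2522

RK4: k1 = f(t_n, p_n); k2 = f(t_n + h/2, p_n + (h/2)·k1); k3 = f(t_n + h/2, p_n + (h/2)·k2); k4 = f(t_n + h, p_n + h·k3); p_{n+1} = p_n + (h/6)·(k1 + 2k2 + 2k3 + k4).
t=0.000000, p=-1.400000:
  k1 = f(0.000000, -1.400000) = -2.372000
  k2 = f(0.155000, -1.767660) = -2.702458
  k3 = f(0.155000, -1.818881) = -2.762898
  k4 = f(0.310000, -2.256499) = -3.190750
  p ← -1.400000 + (0.31/6)·(k1 + 2k2 + 2k3 + k4) = -2.252162
p(0.31) ≈ -2.2522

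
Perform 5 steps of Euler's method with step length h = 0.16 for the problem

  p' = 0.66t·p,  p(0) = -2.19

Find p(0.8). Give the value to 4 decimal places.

Euler: p_{n+1} = p_n + h·f(t_n, p_n).
t=0.000000, p=-2.190000: f=0.000000 → p ← -2.190000 + 0.16·0.000000 = -2.190000
t=0.160000, p=-2.190000: f=-0.231264 → p ← -2.190000 + 0.16·(-0.231264) = -2.227002
t=0.320000, p=-2.227002: f=-0.470343 → p ← -2.227002 + 0.16·(-0.470343) = -2.302257
t=0.480000, p=-2.302257: f=-0.729355 → p ← -2.302257 + 0.16·(-0.729355) = -2.418954
t=0.640000, p=-2.418954: f=-1.021766 → p ← -2.418954 + 0.16·(-1.021766) = -2.582436
p(0.8) ≈ -2.5824

-2.5824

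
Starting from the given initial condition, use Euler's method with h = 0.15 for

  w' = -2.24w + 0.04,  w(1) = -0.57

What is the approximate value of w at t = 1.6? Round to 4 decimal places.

-0.0964

Euler: w_{n+1} = w_n + h·f(t_n, w_n).
t=1.000000, w=-0.570000: f=1.316800 → w ← -0.570000 + 0.15·1.316800 = -0.372480
t=1.150000, w=-0.372480: f=0.874355 → w ← -0.372480 + 0.15·0.874355 = -0.241327
t=1.300000, w=-0.241327: f=0.580572 → w ← -0.241327 + 0.15·0.580572 = -0.154241
t=1.450000, w=-0.154241: f=0.385500 → w ← -0.154241 + 0.15·0.385500 = -0.096416
w(1.6) ≈ -0.0964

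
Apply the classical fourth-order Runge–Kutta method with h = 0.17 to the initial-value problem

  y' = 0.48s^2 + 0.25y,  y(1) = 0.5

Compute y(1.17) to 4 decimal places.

RK4: k1 = f(s_n, y_n); k2 = f(s_n + h/2, y_n + (h/2)·k1); k3 = f(s_n + h/2, y_n + (h/2)·k2); k4 = f(s_n + h, y_n + h·k3); y_{n+1} = y_n + (h/6)·(k1 + 2k2 + 2k3 + k4).
s=1.000000, y=0.500000:
  k1 = f(1.000000, 0.500000) = 0.605000
  k2 = f(1.085000, 0.551425) = 0.702924
  k3 = f(1.085000, 0.559749) = 0.705005
  k4 = f(1.170000, 0.619851) = 0.812035
  y ← 0.500000 + (0.17/6)·(k1 + 2k2 + 2k3 + k4) = 0.619932
y(1.17) ≈ 0.6199

0.6199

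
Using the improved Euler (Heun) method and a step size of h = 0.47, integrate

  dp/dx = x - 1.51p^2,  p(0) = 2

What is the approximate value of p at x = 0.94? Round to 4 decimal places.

Heun: k1 = f(x_n, p_n); k2 = f(x_n + h, p_n + h·k1); p_{n+1} = p_n + (h/2)·(k1 + k2).
x=0.000000, p=2.000000:
  k1 = f(0.000000, 2.000000) = -6.040000
  k2 = f(0.470000, -0.838800) = -0.592414
  p ← 2.000000 + (0.47/2)·(-6.040000 + (-0.592414)) = 0.441383
x=0.470000, p=0.441383:
  k1 = f(0.470000, 0.441383) = 0.175824
  k2 = f(0.940000, 0.524020) = 0.525359
  p ← 0.441383 + (0.47/2)·(0.175824 + 0.525359) = 0.606161
p(0.94) ≈ 0.6062

0.6062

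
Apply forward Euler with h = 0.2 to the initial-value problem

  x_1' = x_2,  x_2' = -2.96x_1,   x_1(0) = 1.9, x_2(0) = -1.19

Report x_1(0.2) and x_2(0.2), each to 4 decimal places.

1.6620, -2.3148

Euler on (x_1,x_2): x_1_{n+1} = x_1_n + h·x_1', x_2_{n+1} = x_2_n + h·x_2'.
0.000000: (1.900000, -1.190000); f=(-1.190000, -5.624000) → (1.662000, -2.314800)
(x_1(0.2), x_2(0.2)) ≈ (1.6620, -2.3148)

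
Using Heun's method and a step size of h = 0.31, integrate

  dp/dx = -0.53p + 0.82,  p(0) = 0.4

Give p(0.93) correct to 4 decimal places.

Heun: k1 = f(x_n, p_n); k2 = f(x_n + h, p_n + h·k1); p_{n+1} = p_n + (h/2)·(k1 + k2).
x=0.000000, p=0.400000:
  k1 = f(0.000000, 0.400000) = 0.608000
  k2 = f(0.310000, 0.588480) = 0.508106
  p ← 0.400000 + (0.31/2)·(0.608000 + 0.508106) = 0.572996
x=0.310000, p=0.572996:
  k1 = f(0.310000, 0.572996) = 0.516312
  k2 = f(0.620000, 0.733053) = 0.431482
  p ← 0.572996 + (0.31/2)·(0.516312 + 0.431482) = 0.719904
x=0.620000, p=0.719904:
  k1 = f(0.620000, 0.719904) = 0.438451
  k2 = f(0.930000, 0.855824) = 0.366413
  p ← 0.719904 + (0.31/2)·(0.438451 + 0.366413) = 0.844658
p(0.93) ≈ 0.8447

0.8447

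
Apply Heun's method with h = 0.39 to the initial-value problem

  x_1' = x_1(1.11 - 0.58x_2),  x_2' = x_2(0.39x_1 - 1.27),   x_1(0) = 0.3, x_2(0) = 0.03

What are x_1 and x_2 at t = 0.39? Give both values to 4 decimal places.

Heun on (x_1,x_2): k1 = f(t_n, state_n); k2 = f(t_n + h, state_n + h·k1); state_{n+1} = state_n + (h/2)·(k1 + k2).
0.000000: (0.300000, 0.030000)
  k1 = (0.327780, -0.034590)
  predictor → (0.427834, 0.016510)
  k2 = (0.470799, -0.018213)
  → (0.455723, 0.019703)
(x_1(0.39), x_2(0.39)) ≈ (0.4557, 0.0197)

0.4557, 0.0197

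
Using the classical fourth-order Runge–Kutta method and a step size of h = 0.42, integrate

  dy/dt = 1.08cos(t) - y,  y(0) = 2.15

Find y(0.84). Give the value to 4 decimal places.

1.4577

RK4: k1 = f(t_n, y_n); k2 = f(t_n + h/2, y_n + (h/2)·k1); k3 = f(t_n + h/2, y_n + (h/2)·k2); k4 = f(t_n + h, y_n + h·k3); y_{n+1} = y_n + (h/6)·(k1 + 2k2 + 2k3 + k4).
t=0.000000, y=2.150000:
  k1 = f(0.000000, 2.150000) = -1.070000
  k2 = f(0.210000, 1.925300) = -0.869027
  k3 = f(0.210000, 1.967504) = -0.911231
  k4 = f(0.420000, 1.767283) = -0.781147
  y ← 2.150000 + (0.42/6)·(k1 + 2k2 + 2k3 + k4) = 1.771184
t=0.420000, y=1.771184:
  k1 = f(0.420000, 1.771184) = -0.785048
  k2 = f(0.630000, 1.606324) = -0.733654
  k3 = f(0.630000, 1.617116) = -0.744447
  k4 = f(0.840000, 1.458516) = -0.737656
  y ← 1.771184 + (0.42/6)·(k1 + 2k2 + 2k3 + k4) = 1.457660
y(0.84) ≈ 1.4577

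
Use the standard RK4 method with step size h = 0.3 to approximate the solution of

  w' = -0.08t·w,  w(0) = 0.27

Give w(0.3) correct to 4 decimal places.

RK4: k1 = f(t_n, w_n); k2 = f(t_n + h/2, w_n + (h/2)·k1); k3 = f(t_n + h/2, w_n + (h/2)·k2); k4 = f(t_n + h, w_n + h·k3); w_{n+1} = w_n + (h/6)·(k1 + 2k2 + 2k3 + k4).
t=0.000000, w=0.270000:
  k1 = f(0.000000, 0.270000) = 0.000000
  k2 = f(0.150000, 0.270000) = -0.003240
  k3 = f(0.150000, 0.269514) = -0.003234
  k4 = f(0.300000, 0.269030) = -0.006457
  w ← 0.270000 + (0.3/6)·(k1 + 2k2 + 2k3 + k4) = 0.269030
w(0.3) ≈ 0.2690

0.2690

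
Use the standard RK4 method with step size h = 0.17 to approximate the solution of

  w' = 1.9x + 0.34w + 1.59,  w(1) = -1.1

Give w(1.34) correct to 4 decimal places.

0.1373

RK4: k1 = f(x_n, w_n); k2 = f(x_n + h/2, w_n + (h/2)·k1); k3 = f(x_n + h/2, w_n + (h/2)·k2); k4 = f(x_n + h, w_n + h·k3); w_{n+1} = w_n + (h/6)·(k1 + 2k2 + 2k3 + k4).
x=1.000000, w=-1.100000:
  k1 = f(1.000000, -1.100000) = 3.116000
  k2 = f(1.085000, -0.835140) = 3.367552
  k3 = f(1.085000, -0.813758) = 3.374822
  k4 = f(1.170000, -0.526280) = 3.634065
  w ← -1.100000 + (0.17/6)·(k1 + 2k2 + 2k3 + k4) = -0.526680
x=1.170000, w=-0.526680:
  k1 = f(1.170000, -0.526680) = 3.633929
  k2 = f(1.255000, -0.217796) = 3.900449
  k3 = f(1.255000, -0.195142) = 3.908152
  k4 = f(1.340000, 0.137706) = 4.182820
  w ← -0.526680 + (0.17/6)·(k1 + 2k2 + 2k3 + k4) = 0.137282
w(1.34) ≈ 0.1373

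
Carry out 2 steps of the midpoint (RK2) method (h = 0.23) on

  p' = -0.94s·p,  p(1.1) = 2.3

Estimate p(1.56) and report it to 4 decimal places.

1.2948

Midpoint: k1 = f(s_n, p_n); k2 = f(s_n + h/2, p_n + (h/2)·k1); p_{n+1} = p_n + h·k2.
s=1.100000, p=2.300000:
  k1 = f(1.100000, 2.300000) = -2.378200
  k2 = f(1.215000, 2.026507) = -2.314474
  p ← 2.300000 + 0.23·(-2.314474) = 1.767671
s=1.330000, p=1.767671:
  k1 = f(1.330000, 1.767671) = -2.209942
  k2 = f(1.445000, 1.513528) = -2.055825
  p ← 1.767671 + 0.23·(-2.055825) = 1.294831
p(1.56) ≈ 1.2948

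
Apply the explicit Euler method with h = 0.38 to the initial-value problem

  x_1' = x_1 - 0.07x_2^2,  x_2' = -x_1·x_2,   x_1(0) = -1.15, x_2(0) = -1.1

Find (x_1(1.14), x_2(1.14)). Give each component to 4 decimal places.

Euler on (x_1,x_2): x_1_{n+1} = x_1_n + h·x_1', x_2_{n+1} = x_2_n + h·x_2'.
0.000000: (-1.150000, -1.100000); f=(-1.234700, -1.265000) → (-1.619186, -1.580700)
0.380000: (-1.619186, -1.580700); f=(-1.794089, -2.559447) → (-2.300940, -2.553290)
0.760000: (-2.300940, -2.553290); f=(-2.757290, -5.874966) → (-3.348710, -4.785777)
(x_1(1.14), x_2(1.14)) ≈ (-3.3487, -4.7858)

-3.3487, -4.7858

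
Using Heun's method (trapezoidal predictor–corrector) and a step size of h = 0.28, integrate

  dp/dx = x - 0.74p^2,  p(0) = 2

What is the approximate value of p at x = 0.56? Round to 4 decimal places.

1.2459

Heun: k1 = f(x_n, p_n); k2 = f(x_n + h, p_n + h·k1); p_{n+1} = p_n + (h/2)·(k1 + k2).
x=0.000000, p=2.000000:
  k1 = f(0.000000, 2.000000) = -2.960000
  k2 = f(0.280000, 1.171200) = -0.735065
  p ← 2.000000 + (0.28/2)·(-2.960000 + (-0.735065)) = 1.482691
x=0.280000, p=1.482691:
  k1 = f(0.280000, 1.482691) = -1.346796
  k2 = f(0.560000, 1.105588) = -0.344521
  p ← 1.482691 + (0.28/2)·(-1.346796 + (-0.344521)) = 1.245907
p(0.56) ≈ 1.2459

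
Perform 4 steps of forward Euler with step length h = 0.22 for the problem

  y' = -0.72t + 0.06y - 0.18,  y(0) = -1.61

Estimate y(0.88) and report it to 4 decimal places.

-2.0692

Euler: y_{n+1} = y_n + h·f(t_n, y_n).
t=0.000000, y=-1.610000: f=-0.276600 → y ← -1.610000 + 0.22·(-0.276600) = -1.670852
t=0.220000, y=-1.670852: f=-0.438651 → y ← -1.670852 + 0.22·(-0.438651) = -1.767355
t=0.440000, y=-1.767355: f=-0.602841 → y ← -1.767355 + 0.22·(-0.602841) = -1.899980
t=0.660000, y=-1.899980: f=-0.769199 → y ← -1.899980 + 0.22·(-0.769199) = -2.069204
y(0.88) ≈ -2.0692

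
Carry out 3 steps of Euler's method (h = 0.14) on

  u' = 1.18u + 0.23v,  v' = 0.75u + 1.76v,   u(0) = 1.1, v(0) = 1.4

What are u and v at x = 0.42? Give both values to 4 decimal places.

1.9503, 3.2325

Euler on (u,v): u_{n+1} = u_n + h·u', v_{n+1} = v_n + h·v'.
0.000000: (1.100000, 1.400000); f=(1.620000, 3.289000) → (1.326800, 1.860460)
0.140000: (1.326800, 1.860460); f=(1.993530, 4.269510) → (1.605894, 2.458191)
0.280000: (1.605894, 2.458191); f=(2.460339, 5.530837) → (1.950342, 3.232509)
(u(0.42), v(0.42)) ≈ (1.9503, 3.2325)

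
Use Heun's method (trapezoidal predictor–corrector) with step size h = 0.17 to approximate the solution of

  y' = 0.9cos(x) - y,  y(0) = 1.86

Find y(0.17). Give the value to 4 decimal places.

1.7096

Heun: k1 = f(x_n, y_n); k2 = f(x_n + h, y_n + h·k1); y_{n+1} = y_n + (h/2)·(k1 + k2).
x=0.000000, y=1.860000:
  k1 = f(0.000000, 1.860000) = -0.960000
  k2 = f(0.170000, 1.696800) = -0.809774
  y ← 1.860000 + (0.17/2)·(-0.960000 + (-0.809774)) = 1.709569
y(0.17) ≈ 1.7096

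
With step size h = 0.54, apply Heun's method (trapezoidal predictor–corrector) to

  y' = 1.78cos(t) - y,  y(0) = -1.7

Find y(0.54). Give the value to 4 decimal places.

-0.3966

Heun: k1 = f(t_n, y_n); k2 = f(t_n + h, y_n + h·k1); y_{n+1} = y_n + (h/2)·(k1 + k2).
t=0.000000, y=-1.700000:
  k1 = f(0.000000, -1.700000) = 3.480000
  k2 = f(0.540000, 0.179200) = 1.347521
  y ← -1.700000 + (0.54/2)·(3.480000 + 1.347521) = -0.396569
y(0.54) ≈ -0.3966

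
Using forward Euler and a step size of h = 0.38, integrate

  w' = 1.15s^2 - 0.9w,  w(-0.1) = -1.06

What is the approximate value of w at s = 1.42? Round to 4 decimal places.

0.4153

Euler: w_{n+1} = w_n + h·f(s_n, w_n).
s=-0.100000, w=-1.060000: f=0.965500 → w ← -1.060000 + 0.38·0.965500 = -0.693110
s=0.280000, w=-0.693110: f=0.713959 → w ← -0.693110 + 0.38·0.713959 = -0.421806
s=0.660000, w=-0.421806: f=0.880565 → w ← -0.421806 + 0.38·0.880565 = -0.087191
s=1.040000, w=-0.087191: f=1.322312 → w ← -0.087191 + 0.38·1.322312 = 0.415288
w(1.42) ≈ 0.4153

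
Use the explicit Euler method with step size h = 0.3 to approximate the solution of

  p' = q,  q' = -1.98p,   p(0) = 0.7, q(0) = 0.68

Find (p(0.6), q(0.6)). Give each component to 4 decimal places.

Euler on (p,q): p_{n+1} = p_n + h·p', q_{n+1} = q_n + h·q'.
0.000000: (0.700000, 0.680000); f=(0.680000, -1.386000) → (0.904000, 0.264200)
0.300000: (0.904000, 0.264200); f=(0.264200, -1.789920) → (0.983260, -0.272776)
(p(0.6), q(0.6)) ≈ (0.9833, -0.2728)

0.9833, -0.2728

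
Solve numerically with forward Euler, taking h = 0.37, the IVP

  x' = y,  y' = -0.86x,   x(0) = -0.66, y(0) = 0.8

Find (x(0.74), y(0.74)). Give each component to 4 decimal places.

Euler on (x,y): x_{n+1} = x_n + h·x', y_{n+1} = y_n + h·y'.
0.000000: (-0.660000, 0.800000); f=(0.800000, 0.567600) → (-0.364000, 1.010012)
0.370000: (-0.364000, 1.010012); f=(1.010012, 0.313040) → (0.009704, 1.125837)
(x(0.74), y(0.74)) ≈ (0.0097, 1.1258)

0.0097, 1.1258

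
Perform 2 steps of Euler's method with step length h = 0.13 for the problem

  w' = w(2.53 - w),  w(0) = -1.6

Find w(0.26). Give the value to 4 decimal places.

Euler: w_{n+1} = w_n + h·f(x_n, w_n).
x=0.000000, w=-1.600000: f=-6.608000 → w ← -1.600000 + 0.13·(-6.608000) = -2.459040
x=0.130000, w=-2.459040: f=-12.268249 → w ← -2.459040 + 0.13·(-12.268249) = -4.053912
w(0.26) ≈ -4.0539

-4.0539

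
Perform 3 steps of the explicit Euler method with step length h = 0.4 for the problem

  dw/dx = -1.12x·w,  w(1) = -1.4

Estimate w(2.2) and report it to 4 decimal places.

-0.0558

Euler: w_{n+1} = w_n + h·f(x_n, w_n).
x=1.000000, w=-1.400000: f=1.568000 → w ← -1.400000 + 0.4·1.568000 = -0.772800
x=1.400000, w=-0.772800: f=1.211750 → w ← -0.772800 + 0.4·1.211750 = -0.288100
x=1.800000, w=-0.288100: f=0.580809 → w ← -0.288100 + 0.4·0.580809 = -0.055776
w(2.2) ≈ -0.0558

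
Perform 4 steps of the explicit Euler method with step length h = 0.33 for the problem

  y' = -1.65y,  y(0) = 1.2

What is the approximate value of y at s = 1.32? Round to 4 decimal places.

Euler: y_{n+1} = y_n + h·f(s_n, y_n).
s=0.000000, y=1.200000: f=-1.980000 → y ← 1.200000 + 0.33·(-1.980000) = 0.546600
s=0.330000, y=0.546600: f=-0.901890 → y ← 0.546600 + 0.33·(-0.901890) = 0.248976
s=0.660000, y=0.248976: f=-0.410811 → y ← 0.248976 + 0.33·(-0.410811) = 0.113409
s=0.990000, y=0.113409: f=-0.187124 → y ← 0.113409 + 0.33·(-0.187124) = 0.051658
y(1.32) ≈ 0.0517

0.0517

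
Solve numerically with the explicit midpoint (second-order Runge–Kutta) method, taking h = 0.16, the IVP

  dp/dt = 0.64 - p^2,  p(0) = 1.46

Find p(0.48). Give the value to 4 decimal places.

1.0592

Midpoint: k1 = f(t_n, p_n); k2 = f(t_n + h/2, p_n + (h/2)·k1); p_{n+1} = p_n + h·k2.
t=0.000000, p=1.460000:
  k1 = f(0.000000, 1.460000) = -1.491600
  k2 = f(0.080000, 1.340672) = -1.157401
  p ← 1.460000 + 0.16·(-1.157401) = 1.274816
t=0.160000, p=1.274816:
  k1 = f(0.160000, 1.274816) = -0.985155
  k2 = f(0.240000, 1.196003) = -0.790424
  p ← 1.274816 + 0.16·(-0.790424) = 1.148348
t=0.320000, p=1.148348:
  k1 = f(0.320000, 1.148348) = -0.678703
  k2 = f(0.400000, 1.094052) = -0.556949
  p ← 1.148348 + 0.16·(-0.556949) = 1.059236
p(0.48) ≈ 1.0592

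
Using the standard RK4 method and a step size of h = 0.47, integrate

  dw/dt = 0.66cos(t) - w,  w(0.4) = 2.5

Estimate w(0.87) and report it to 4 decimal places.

1.7575

RK4: k1 = f(t_n, w_n); k2 = f(t_n + h/2, w_n + (h/2)·k1); k3 = f(t_n + h/2, w_n + (h/2)·k2); k4 = f(t_n + h, w_n + h·k3); w_{n+1} = w_n + (h/6)·(k1 + 2k2 + 2k3 + k4).
t=0.400000, w=2.500000:
  k1 = f(0.400000, 2.500000) = -1.892100
  k2 = f(0.635000, 2.055357) = -1.524009
  k3 = f(0.635000, 2.141858) = -1.610511
  k4 = f(0.870000, 1.743060) = -1.317475
  w ← 2.500000 + (0.47/6)·(k1 + 2k2 + 2k3 + k4) = 1.757509
w(0.87) ≈ 1.7575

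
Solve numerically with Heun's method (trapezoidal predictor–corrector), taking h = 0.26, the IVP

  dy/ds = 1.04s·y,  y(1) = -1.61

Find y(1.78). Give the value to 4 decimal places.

-4.8614

Heun: k1 = f(s_n, y_n); k2 = f(s_n + h, y_n + h·k1); y_{n+1} = y_n + (h/2)·(k1 + k2).
s=1.000000, y=-1.610000:
  k1 = f(1.000000, -1.610000) = -1.674400
  k2 = f(1.260000, -2.045344) = -2.680219
  y ← -1.610000 + (0.26/2)·(-1.674400 + (-2.680219)) = -2.176100
s=1.260000, y=-2.176100:
  k1 = f(1.260000, -2.176100) = -2.851562
  k2 = f(1.520000, -2.917507) = -4.611994
  y ← -2.176100 + (0.26/2)·(-2.851562 + (-4.611994)) = -3.146363
s=1.520000, y=-3.146363:
  k1 = f(1.520000, -3.146363) = -4.973770
  k2 = f(1.780000, -4.439543) = -8.218482
  y ← -3.146363 + (0.26/2)·(-4.973770 + (-8.218482)) = -4.861356
y(1.78) ≈ -4.8614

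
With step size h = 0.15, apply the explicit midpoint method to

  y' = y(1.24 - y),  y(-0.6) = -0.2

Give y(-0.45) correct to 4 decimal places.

Midpoint: k1 = f(t_n, y_n); k2 = f(t_n + h/2, y_n + (h/2)·k1); y_{n+1} = y_n + h·k2.
t=-0.600000, y=-0.200000:
  k1 = f(-0.600000, -0.200000) = -0.288000
  k2 = f(-0.525000, -0.221600) = -0.323891
  y ← -0.200000 + 0.15·(-0.323891) = -0.248584
y(-0.45) ≈ -0.2486

-0.2486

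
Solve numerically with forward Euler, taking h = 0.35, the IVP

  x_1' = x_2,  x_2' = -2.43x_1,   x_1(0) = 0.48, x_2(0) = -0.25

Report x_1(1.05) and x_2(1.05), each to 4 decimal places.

Euler on (x_1,x_2): x_1_{n+1} = x_1_n + h·x_1', x_2_{n+1} = x_2_n + h·x_2'.
0.000000: (0.480000, -0.250000); f=(-0.250000, -1.166400) → (0.392500, -0.658240)
0.350000: (0.392500, -0.658240); f=(-0.658240, -0.953775) → (0.162116, -0.992061)
0.700000: (0.162116, -0.992061); f=(-0.992061, -0.393942) → (-0.185105, -1.129941)
(x_1(1.05), x_2(1.05)) ≈ (-0.1851, -1.1299)

-0.1851, -1.1299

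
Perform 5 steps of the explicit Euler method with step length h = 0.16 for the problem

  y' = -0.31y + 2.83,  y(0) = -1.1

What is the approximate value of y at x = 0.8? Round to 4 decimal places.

Euler: y_{n+1} = y_n + h·f(x_n, y_n).
x=0.000000, y=-1.100000: f=3.171000 → y ← -1.100000 + 0.16·3.171000 = -0.592640
x=0.160000, y=-0.592640: f=3.013718 → y ← -0.592640 + 0.16·3.013718 = -0.110445
x=0.320000, y=-0.110445: f=2.864238 → y ← -0.110445 + 0.16·2.864238 = 0.347833
x=0.480000, y=0.347833: f=2.722172 → y ← 0.347833 + 0.16·2.722172 = 0.783381
x=0.640000, y=0.783381: f=2.587152 → y ← 0.783381 + 0.16·2.587152 = 1.197325
y(0.8) ≈ 1.1973

1.1973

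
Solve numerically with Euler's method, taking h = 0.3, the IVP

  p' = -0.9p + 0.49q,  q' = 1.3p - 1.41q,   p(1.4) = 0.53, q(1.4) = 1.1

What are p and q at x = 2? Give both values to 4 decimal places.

Euler on (p,q): p_{n+1} = p_n + h·p', q_{n+1} = q_n + h·q'.
1.400000: (0.530000, 1.100000); f=(0.062000, -0.862000) → (0.548600, 0.841400)
1.700000: (0.548600, 0.841400); f=(-0.081454, -0.473194) → (0.524164, 0.699442)
(p(2), q(2)) ≈ (0.5242, 0.6994)

0.5242, 0.6994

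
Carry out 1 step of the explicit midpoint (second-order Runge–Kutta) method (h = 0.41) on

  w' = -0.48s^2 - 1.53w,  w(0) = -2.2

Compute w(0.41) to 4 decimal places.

Midpoint: k1 = f(s_n, w_n); k2 = f(s_n + h/2, w_n + (h/2)·k1); w_{n+1} = w_n + h·k2.
s=0.000000, w=-2.200000:
  k1 = f(0.000000, -2.200000) = 3.366000
  k2 = f(0.205000, -1.509970) = 2.290082
  w ← -2.200000 + 0.41·2.290082 = -1.261066
w(0.41) ≈ -1.2611

-1.2611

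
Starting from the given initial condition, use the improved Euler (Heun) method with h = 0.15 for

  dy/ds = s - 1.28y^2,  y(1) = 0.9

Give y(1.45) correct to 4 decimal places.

0.9650

Heun: k1 = f(s_n, y_n); k2 = f(s_n + h, y_n + h·k1); y_{n+1} = y_n + (h/2)·(k1 + k2).
s=1.000000, y=0.900000:
  k1 = f(1.000000, 0.900000) = -0.036800
  k2 = f(1.150000, 0.894480) = 0.125879
  y ← 0.900000 + (0.15/2)·(-0.036800 + 0.125879) = 0.906681
s=1.150000, y=0.906681:
  k1 = f(1.150000, 0.906681) = 0.097750
  k2 = f(1.300000, 0.921343) = 0.213442
  y ← 0.906681 + (0.15/2)·(0.097750 + 0.213442) = 0.930020
s=1.300000, y=0.930020:
  k1 = f(1.300000, 0.930020) = 0.192880
  k2 = f(1.450000, 0.958952) = 0.272926
  y ← 0.930020 + (0.15/2)·(0.192880 + 0.272926) = 0.964956
y(1.45) ≈ 0.9650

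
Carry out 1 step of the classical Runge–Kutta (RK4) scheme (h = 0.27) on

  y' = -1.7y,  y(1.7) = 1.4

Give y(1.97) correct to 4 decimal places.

0.8849

RK4: k1 = f(s_n, y_n); k2 = f(s_n + h/2, y_n + (h/2)·k1); k3 = f(s_n + h/2, y_n + (h/2)·k2); k4 = f(s_n + h, y_n + h·k3); y_{n+1} = y_n + (h/6)·(k1 + 2k2 + 2k3 + k4).
s=1.700000, y=1.400000:
  k1 = f(1.700000, 1.400000) = -2.380000
  k2 = f(1.835000, 1.078700) = -1.833790
  k3 = f(1.835000, 1.152438) = -1.959145
  k4 = f(1.970000, 0.871031) = -1.480752
  y ← 1.400000 + (0.27/6)·(k1 + 2k2 + 2k3 + k4) = 0.884902
y(1.97) ≈ 0.8849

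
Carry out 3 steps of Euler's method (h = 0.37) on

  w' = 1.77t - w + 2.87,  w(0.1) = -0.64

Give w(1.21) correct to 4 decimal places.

2.7624

Euler: w_{n+1} = w_n + h·f(t_n, w_n).
t=0.100000, w=-0.640000: f=3.687000 → w ← -0.640000 + 0.37·3.687000 = 0.724190
t=0.470000, w=0.724190: f=2.977710 → w ← 0.724190 + 0.37·2.977710 = 1.825943
t=0.840000, w=1.825943: f=2.530857 → w ← 1.825943 + 0.37·2.530857 = 2.762360
w(1.21) ≈ 2.7624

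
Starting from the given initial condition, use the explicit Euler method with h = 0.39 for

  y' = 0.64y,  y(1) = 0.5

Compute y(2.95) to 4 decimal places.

1.5234

Euler: y_{n+1} = y_n + h·f(s_n, y_n).
s=1.000000, y=0.500000: f=0.320000 → y ← 0.500000 + 0.39·0.320000 = 0.624800
s=1.390000, y=0.624800: f=0.399872 → y ← 0.624800 + 0.39·0.399872 = 0.780750
s=1.780000, y=0.780750: f=0.499680 → y ← 0.780750 + 0.39·0.499680 = 0.975625
s=2.170000, y=0.975625: f=0.624400 → y ← 0.975625 + 0.39·0.624400 = 1.219141
s=2.560000, y=1.219141: f=0.780250 → y ← 1.219141 + 0.39·0.780250 = 1.523439
y(2.95) ≈ 1.5234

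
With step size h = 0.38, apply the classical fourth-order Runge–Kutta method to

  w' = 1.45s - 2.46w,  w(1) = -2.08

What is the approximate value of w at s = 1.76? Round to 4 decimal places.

RK4: k1 = f(s_n, w_n); k2 = f(s_n + h/2, w_n + (h/2)·k1); k3 = f(s_n + h/2, w_n + (h/2)·k2); k4 = f(s_n + h, w_n + h·k3); w_{n+1} = w_n + (h/6)·(k1 + 2k2 + 2k3 + k4).
s=1.000000, w=-2.080000:
  k1 = f(1.000000, -2.080000) = 6.566800
  k2 = f(1.190000, -0.832308) = 3.772978
  k3 = f(1.190000, -1.363134) = 5.078810
  k4 = f(1.380000, -0.150052) = 2.370128
  w ← -2.080000 + (0.38/6)·(k1 + 2k2 + 2k3 + k4) = -0.392768
s=1.380000, w=-0.392768:
  k1 = f(1.380000, -0.392768) = 2.967209
  k2 = f(1.570000, 0.171002) = 1.855836
  k3 = f(1.570000, -0.040159) = 2.375292
  k4 = f(1.760000, 0.509843) = 1.297787
  w ← -0.392768 + (0.38/6)·(k1 + 2k2 + 2k3 + k4) = 0.413291
w(1.76) ≈ 0.4133

0.4133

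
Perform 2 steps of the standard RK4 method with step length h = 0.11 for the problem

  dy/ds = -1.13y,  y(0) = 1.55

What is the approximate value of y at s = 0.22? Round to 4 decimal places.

1.2088

RK4: k1 = f(s_n, y_n); k2 = f(s_n + h/2, y_n + (h/2)·k1); k3 = f(s_n + h/2, y_n + (h/2)·k2); k4 = f(s_n + h, y_n + h·k3); y_{n+1} = y_n + (h/6)·(k1 + 2k2 + 2k3 + k4).
s=0.000000, y=1.550000:
  k1 = f(0.000000, 1.550000) = -1.751500
  k2 = f(0.055000, 1.453668) = -1.642644
  k3 = f(0.055000, 1.459655) = -1.649410
  k4 = f(0.110000, 1.368565) = -1.546478
  y ← 1.550000 + (0.11/6)·(k1 + 2k2 + 2k3 + k4) = 1.368828
s=0.110000, y=1.368828:
  k1 = f(0.110000, 1.368828) = -1.546776
  k2 = f(0.165000, 1.283756) = -1.450644
  k3 = f(0.165000, 1.289043) = -1.456619
  k4 = f(0.220000, 1.208600) = -1.365718
  y ← 1.368828 + (0.11/6)·(k1 + 2k2 + 2k3 + k4) = 1.208833
y(0.22) ≈ 1.2088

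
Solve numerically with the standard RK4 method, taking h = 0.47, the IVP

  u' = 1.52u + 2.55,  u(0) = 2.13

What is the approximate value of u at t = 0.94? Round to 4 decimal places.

RK4: k1 = f(t_n, u_n); k2 = f(t_n + h/2, u_n + (h/2)·k1); k3 = f(t_n + h/2, u_n + (h/2)·k2); k4 = f(t_n + h, u_n + h·k3); u_{n+1} = u_n + (h/6)·(k1 + 2k2 + 2k3 + k4).
t=0.000000, u=2.130000:
  k1 = f(0.000000, 2.130000) = 5.787600
  k2 = f(0.235000, 3.490086) = 7.854931
  k3 = f(0.235000, 3.975909) = 8.593381
  k4 = f(0.470000, 6.168889) = 11.926712
  u ← 2.130000 + (0.47/6)·(k1 + 2k2 + 2k3 + k4) = 6.094523
t=0.470000, u=6.094523:
  k1 = f(0.470000, 6.094523) = 11.813675
  k2 = f(0.705000, 8.870737) = 16.033520
  k3 = f(0.705000, 9.862401) = 17.540849
  k4 = f(0.940000, 14.338722) = 24.344858
  u ← 6.094523 + (0.47/6)·(k1 + 2k2 + 2k3 + k4) = 14.186926
u(0.94) ≈ 14.1869

14.1869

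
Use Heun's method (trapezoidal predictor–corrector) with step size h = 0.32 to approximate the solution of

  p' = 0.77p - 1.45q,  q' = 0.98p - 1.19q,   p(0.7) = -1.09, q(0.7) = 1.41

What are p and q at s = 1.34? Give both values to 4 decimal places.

Heun on (p,q): k1 = f(s_n, state_n); k2 = f(s_n + h, state_n + h·k1); state_{n+1} = state_n + (h/2)·(k1 + k2).
0.700000: (-1.090000, 1.410000)
  k1 = (-2.883800, -2.746100)
  predictor → (-2.012816, 0.531248)
  k2 = (-2.320178, -2.604745)
  → (-1.922636, 0.553865)
1.020000: (-1.922636, 0.553865)
  k1 = (-2.283534, -2.543283)
  predictor → (-2.653367, -0.259986)
  k2 = (-1.666114, -2.290917)
  → (-2.554580, -0.219607)
(p(1.34), q(1.34)) ≈ (-2.5546, -0.2196)

-2.5546, -0.2196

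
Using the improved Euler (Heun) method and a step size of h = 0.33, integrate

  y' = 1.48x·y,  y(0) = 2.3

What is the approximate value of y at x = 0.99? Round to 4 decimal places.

4.6658

Heun: k1 = f(x_n, y_n); k2 = f(x_n + h, y_n + h·k1); y_{n+1} = y_n + (h/2)·(k1 + k2).
x=0.000000, y=2.300000:
  k1 = f(0.000000, 2.300000) = 0.000000
  k2 = f(0.330000, 2.300000) = 1.123320
  y ← 2.300000 + (0.33/2)·(0.000000 + 1.123320) = 2.485348
x=0.330000, y=2.485348:
  k1 = f(0.330000, 2.485348) = 1.213844
  k2 = f(0.660000, 2.885916) = 2.818963
  y ← 2.485348 + (0.33/2)·(1.213844 + 2.818963) = 3.150761
x=0.660000, y=3.150761:
  k1 = f(0.660000, 3.150761) = 3.077663
  k2 = f(0.990000, 4.166390) = 6.104594
  y ← 3.150761 + (0.33/2)·(3.077663 + 6.104594) = 4.665833
y(0.99) ≈ 4.6658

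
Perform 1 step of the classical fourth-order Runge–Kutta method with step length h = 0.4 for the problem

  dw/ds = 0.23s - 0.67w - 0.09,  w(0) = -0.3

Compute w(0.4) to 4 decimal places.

RK4: k1 = f(s_n, w_n); k2 = f(s_n + h/2, w_n + (h/2)·k1); k3 = f(s_n + h/2, w_n + (h/2)·k2); k4 = f(s_n + h, w_n + h·k3); w_{n+1} = w_n + (h/6)·(k1 + 2k2 + 2k3 + k4).
s=0.000000, w=-0.300000:
  k1 = f(0.000000, -0.300000) = 0.111000
  k2 = f(0.200000, -0.277800) = 0.142126
  k3 = f(0.200000, -0.271575) = 0.137955
  k4 = f(0.400000, -0.244818) = 0.166028
  w ← -0.300000 + (0.4/6)·(k1 + 2k2 + 2k3 + k4) = -0.244187
w(0.4) ≈ -0.2442

-0.2442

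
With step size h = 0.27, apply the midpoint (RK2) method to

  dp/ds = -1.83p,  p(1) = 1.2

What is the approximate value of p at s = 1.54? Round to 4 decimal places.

0.4732

Midpoint: k1 = f(s_n, p_n); k2 = f(s_n + h/2, p_n + (h/2)·k1); p_{n+1} = p_n + h·k2.
s=1.000000, p=1.200000:
  k1 = f(1.000000, 1.200000) = -2.196000
  k2 = f(1.135000, 0.903540) = -1.653478
  p ← 1.200000 + 0.27·(-1.653478) = 0.753561
s=1.270000, p=0.753561:
  k1 = f(1.270000, 0.753561) = -1.379016
  k2 = f(1.405000, 0.567394) = -1.038330
  p ← 0.753561 + 0.27·(-1.038330) = 0.473212
p(1.54) ≈ 0.4732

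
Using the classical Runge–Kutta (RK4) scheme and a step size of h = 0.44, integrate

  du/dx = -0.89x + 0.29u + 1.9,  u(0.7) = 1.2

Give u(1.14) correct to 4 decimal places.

1.8727

RK4: k1 = f(x_n, u_n); k2 = f(x_n + h/2, u_n + (h/2)·k1); k3 = f(x_n + h/2, u_n + (h/2)·k2); k4 = f(x_n + h, u_n + h·k3); u_{n+1} = u_n + (h/6)·(k1 + 2k2 + 2k3 + k4).
x=0.700000, u=1.200000:
  k1 = f(0.700000, 1.200000) = 1.625000
  k2 = f(0.920000, 1.557500) = 1.532875
  k3 = f(0.920000, 1.537233) = 1.526997
  k4 = f(1.140000, 1.871879) = 1.428245
  u ← 1.200000 + (0.44/6)·(k1 + 2k2 + 2k3 + k4) = 1.872686
u(1.14) ≈ 1.8727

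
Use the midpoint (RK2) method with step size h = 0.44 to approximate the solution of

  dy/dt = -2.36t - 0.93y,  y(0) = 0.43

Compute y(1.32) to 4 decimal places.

-1.3265

Midpoint: k1 = f(t_n, y_n); k2 = f(t_n + h/2, y_n + (h/2)·k1); y_{n+1} = y_n + h·k2.
t=0.000000, y=0.430000:
  k1 = f(0.000000, 0.430000) = -0.399900
  k2 = f(0.220000, 0.342022) = -0.837280
  y ← 0.430000 + 0.44·(-0.837280) = 0.061597
t=0.440000, y=0.061597:
  k1 = f(0.440000, 0.061597) = -1.095685
  k2 = f(0.660000, -0.179454) = -1.390708
  y ← 0.061597 + 0.44·(-1.390708) = -0.550315
t=0.880000, y=-0.550315:
  k1 = f(0.880000, -0.550315) = -1.565007
  k2 = f(1.100000, -0.894616) = -1.764007
  y ← -0.550315 + 0.44·(-1.764007) = -1.326478
y(1.32) ≈ -1.3265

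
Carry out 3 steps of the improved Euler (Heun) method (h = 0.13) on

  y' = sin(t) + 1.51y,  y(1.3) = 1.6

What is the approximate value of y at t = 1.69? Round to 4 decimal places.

Heun: k1 = f(t_n, y_n); k2 = f(t_n + h, y_n + h·k1); y_{n+1} = y_n + (h/2)·(k1 + k2).
t=1.300000, y=1.600000:
  k1 = f(1.300000, 1.600000) = 3.379558
  k2 = f(1.430000, 2.039343) = 4.069512
  y ← 1.600000 + (0.13/2)·(3.379558 + 4.069512) = 2.084190
t=1.430000, y=2.084190:
  k1 = f(1.430000, 2.084190) = 4.137231
  k2 = f(1.560000, 2.622030) = 4.959206
  y ← 2.084190 + (0.13/2)·(4.137231 + 4.959206) = 2.675458
t=1.560000, y=2.675458:
  k1 = f(1.560000, 2.675458) = 5.039883
  k2 = f(1.690000, 3.330643) = 6.022174
  y ← 2.675458 + (0.13/2)·(5.039883 + 6.022174) = 3.394492
y(1.69) ≈ 3.3945

3.3945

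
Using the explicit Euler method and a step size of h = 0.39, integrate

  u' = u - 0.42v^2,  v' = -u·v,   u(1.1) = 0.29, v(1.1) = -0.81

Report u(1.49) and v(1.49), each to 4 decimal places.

Euler on (u,v): u_{n+1} = u_n + h·u', v_{n+1} = v_n + h·v'.
1.100000: (0.290000, -0.810000); f=(0.014438, 0.234900) → (0.295631, -0.718389)
(u(1.49), v(1.49)) ≈ (0.2956, -0.7184)

0.2956, -0.7184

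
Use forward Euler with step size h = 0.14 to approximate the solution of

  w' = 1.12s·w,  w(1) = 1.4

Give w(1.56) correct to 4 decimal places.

2.8025

Euler: w_{n+1} = w_n + h·f(s_n, w_n).
s=1.000000, w=1.400000: f=1.568000 → w ← 1.400000 + 0.14·1.568000 = 1.619520
s=1.140000, w=1.619520: f=2.067803 → w ← 1.619520 + 0.14·2.067803 = 1.909012
s=1.280000, w=1.909012: f=2.736760 → w ← 1.909012 + 0.14·2.736760 = 2.292159
s=1.420000, w=2.292159: f=3.645449 → w ← 2.292159 + 0.14·3.645449 = 2.802522
w(1.56) ≈ 2.8025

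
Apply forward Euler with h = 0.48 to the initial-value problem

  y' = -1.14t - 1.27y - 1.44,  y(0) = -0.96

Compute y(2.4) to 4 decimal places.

-2.5862

Euler: y_{n+1} = y_n + h·f(t_n, y_n).
t=0.000000, y=-0.960000: f=-0.220800 → y ← -0.960000 + 0.48·(-0.220800) = -1.065984
t=0.480000, y=-1.065984: f=-0.633400 → y ← -1.065984 + 0.48·(-0.633400) = -1.370016
t=0.960000, y=-1.370016: f=-0.794479 → y ← -1.370016 + 0.48·(-0.794479) = -1.751366
t=1.440000, y=-1.751366: f=-0.857365 → y ← -1.751366 + 0.48·(-0.857365) = -2.162901
t=1.920000, y=-2.162901: f=-0.881915 → y ← -2.162901 + 0.48·(-0.881915) = -2.586221
y(2.4) ≈ -2.5862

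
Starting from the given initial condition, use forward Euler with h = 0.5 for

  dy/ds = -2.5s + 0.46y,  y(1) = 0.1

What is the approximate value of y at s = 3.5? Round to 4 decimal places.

Euler: y_{n+1} = y_n + h·f(s_n, y_n).
s=1.000000, y=0.100000: f=-2.454000 → y ← 0.100000 + 0.5·(-2.454000) = -1.127000
s=1.500000, y=-1.127000: f=-4.268420 → y ← -1.127000 + 0.5·(-4.268420) = -3.261210
s=2.000000, y=-3.261210: f=-6.500157 → y ← -3.261210 + 0.5·(-6.500157) = -6.511288
s=2.500000, y=-6.511288: f=-9.245193 → y ← -6.511288 + 0.5·(-9.245193) = -11.133885
s=3.000000, y=-11.133885: f=-12.621587 → y ← -11.133885 + 0.5·(-12.621587) = -17.444678
y(3.5) ≈ -17.4447

-17.4447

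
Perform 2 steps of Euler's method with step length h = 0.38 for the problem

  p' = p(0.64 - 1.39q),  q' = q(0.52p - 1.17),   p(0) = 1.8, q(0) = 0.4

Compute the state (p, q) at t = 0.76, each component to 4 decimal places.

1.9516, 0.3362

Euler on (p,q): p_{n+1} = p_n + h·p', q_{n+1} = q_n + h·q'.
0.000000: (1.800000, 0.400000); f=(0.151200, -0.093600) → (1.857456, 0.364432)
0.380000: (1.857456, 0.364432); f=(0.247858, -0.074389) → (1.951642, 0.336164)
(p(0.76), q(0.76)) ≈ (1.9516, 0.3362)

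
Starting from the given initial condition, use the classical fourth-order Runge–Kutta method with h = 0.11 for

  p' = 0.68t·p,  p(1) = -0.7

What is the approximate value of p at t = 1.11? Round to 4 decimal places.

-0.7575

RK4: k1 = f(t_n, p_n); k2 = f(t_n + h/2, p_n + (h/2)·k1); k3 = f(t_n + h/2, p_n + (h/2)·k2); k4 = f(t_n + h, p_n + h·k3); p_{n+1} = p_n + (h/6)·(k1 + 2k2 + 2k3 + k4).
t=1.000000, p=-0.700000:
  k1 = f(1.000000, -0.700000) = -0.476000
  k2 = f(1.055000, -0.726180) = -0.520962
  k3 = f(1.055000, -0.728653) = -0.522736
  k4 = f(1.110000, -0.757501) = -0.571762
  p ← -0.700000 + (0.11/6)·(k1 + 2k2 + 2k3 + k4) = -0.757478
p(1.11) ≈ -0.7575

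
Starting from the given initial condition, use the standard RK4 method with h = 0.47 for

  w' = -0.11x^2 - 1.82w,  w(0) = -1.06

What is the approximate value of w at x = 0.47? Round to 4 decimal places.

-0.4573

RK4: k1 = f(x_n, w_n); k2 = f(x_n + h/2, w_n + (h/2)·k1); k3 = f(x_n + h/2, w_n + (h/2)·k2); k4 = f(x_n + h, w_n + h·k3); w_{n+1} = w_n + (h/6)·(k1 + 2k2 + 2k3 + k4).
x=0.000000, w=-1.060000:
  k1 = f(0.000000, -1.060000) = 1.929200
  k2 = f(0.235000, -0.606638) = 1.098006
  k3 = f(0.235000, -0.801968) = 1.453508
  k4 = f(0.470000, -0.376851) = 0.661570
  w ← -1.060000 + (0.47/6)·(k1 + 2k2 + 2k3 + k4) = -0.457319
w(0.47) ≈ -0.4573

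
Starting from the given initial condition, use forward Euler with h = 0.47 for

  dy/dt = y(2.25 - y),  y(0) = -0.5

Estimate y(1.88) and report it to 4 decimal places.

Euler: y_{n+1} = y_n + h·f(t_n, y_n).
t=0.000000, y=-0.500000: f=-1.375000 → y ← -0.500000 + 0.47·(-1.375000) = -1.146250
t=0.470000, y=-1.146250: f=-3.892952 → y ← -1.146250 + 0.47·(-3.892952) = -2.975937
t=0.940000, y=-2.975937: f=-15.552061 → y ← -2.975937 + 0.47·(-15.552061) = -10.285406
t=1.410000, y=-10.285406: f=-128.931740 → y ← -10.285406 + 0.47·(-128.931740) = -70.883324
y(1.88) ≈ -70.8833

-70.8833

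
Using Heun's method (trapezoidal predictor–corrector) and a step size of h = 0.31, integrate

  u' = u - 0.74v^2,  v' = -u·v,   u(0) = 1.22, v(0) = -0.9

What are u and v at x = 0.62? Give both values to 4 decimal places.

1.9684, -0.3715

Heun on (u,v): k1 = f(x_n, state_n); k2 = f(x_n + h, state_n + h·k1); state_{n+1} = state_n + (h/2)·(k1 + k2).
0.000000: (1.220000, -0.900000)
  k1 = (0.620600, 1.098000)
  predictor → (1.412386, -0.559620)
  k2 = (1.180637, 0.790399)
  → (1.499192, -0.607298)
0.310000: (1.499192, -0.607298)
  k1 = (1.226272, 0.910456)
  predictor → (1.879336, -0.325057)
  k2 = (1.801146, 0.610891)
  → (1.968441, -0.371489)
(u(0.62), v(0.62)) ≈ (1.9684, -0.3715)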